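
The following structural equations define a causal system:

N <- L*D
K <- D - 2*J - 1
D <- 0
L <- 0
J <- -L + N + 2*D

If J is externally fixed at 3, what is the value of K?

Intervening sets J = 3 and removes its equation (J <- -L + N + 2*D).
K = D - 2*J - 1  [with D=0, J=3]  = -7

-7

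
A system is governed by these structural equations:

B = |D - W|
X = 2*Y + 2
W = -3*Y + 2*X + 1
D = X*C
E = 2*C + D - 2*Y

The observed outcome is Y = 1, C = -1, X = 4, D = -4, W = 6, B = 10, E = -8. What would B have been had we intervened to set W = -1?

The intervention breaks the incoming arrows to W: W = -3*Y + 2*X + 1 no longer applies, and W = -1.
X = 2*Y + 2  [with Y=1]  = 4
D = X*C  [with X=4, C=-1]  = -4
B = |D - W|  [with D=-4, W=-1]  = 3

3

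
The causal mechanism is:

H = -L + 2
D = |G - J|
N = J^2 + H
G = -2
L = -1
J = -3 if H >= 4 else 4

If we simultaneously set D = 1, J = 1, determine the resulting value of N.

Setting D = 1, J = 1 by intervention discards those variables' equations.
H = -L + 2  [with L=-1]  = 3
N = J^2 + H  [with J=1, H=3]  = 4

4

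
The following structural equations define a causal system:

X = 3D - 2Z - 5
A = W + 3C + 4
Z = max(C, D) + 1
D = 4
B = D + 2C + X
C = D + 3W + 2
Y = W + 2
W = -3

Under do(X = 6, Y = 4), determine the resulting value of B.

4

Under do(X = 6, Y = 4), each intervened variable's structural equation is replaced by its fixed value.
C = D + 3W + 2  [with D=4, W=-3]  = -3
B = D + 2C + X  [with D=4, C=-3, X=6]  = 4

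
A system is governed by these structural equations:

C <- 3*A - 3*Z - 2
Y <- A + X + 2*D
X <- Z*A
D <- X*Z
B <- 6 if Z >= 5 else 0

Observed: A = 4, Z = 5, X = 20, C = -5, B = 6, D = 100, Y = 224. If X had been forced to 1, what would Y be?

The intervention breaks the incoming arrows to X: X <- Z*A no longer applies, and X = 1.
D = X*Z  [with X=1, Z=5]  = 5
Y = A + X + 2*D  [with A=4, X=1, D=5]  = 15

15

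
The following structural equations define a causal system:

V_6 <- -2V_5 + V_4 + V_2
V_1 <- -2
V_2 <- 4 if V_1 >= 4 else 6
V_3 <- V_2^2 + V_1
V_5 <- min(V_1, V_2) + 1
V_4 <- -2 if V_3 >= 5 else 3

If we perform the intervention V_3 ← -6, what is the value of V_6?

The intervention breaks the incoming arrows to V_3: V_3 <- V_2^2 + V_1 no longer applies, and V_3 = -6.
V_2 = 4 if V_1 >= 4 else 6  [with V_1=-2]  = 6
V_4 = -2 if V_3 >= 5 else 3  [with V_3=-6]  = 3
V_5 = min(V_1, V_2) + 1  [with V_1=-2, V_2=6]  = -1
V_6 = -2V_5 + V_4 + V_2  [with V_5=-1, V_4=3, V_2=6]  = 11

11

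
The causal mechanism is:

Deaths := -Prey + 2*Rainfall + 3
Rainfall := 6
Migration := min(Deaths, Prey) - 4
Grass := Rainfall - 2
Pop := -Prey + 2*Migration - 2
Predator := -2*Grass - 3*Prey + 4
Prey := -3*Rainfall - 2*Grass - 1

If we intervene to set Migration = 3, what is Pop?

Intervening sets Migration = 3 and removes its equation (Migration := min(Deaths, Prey) - 4).
Grass = Rainfall - 2  [with Rainfall=6]  = 4
Prey = -3*Rainfall - 2*Grass - 1  [with Rainfall=6, Grass=4]  = -27
Pop = -Prey + 2*Migration - 2  [with Prey=-27, Migration=3]  = 31

31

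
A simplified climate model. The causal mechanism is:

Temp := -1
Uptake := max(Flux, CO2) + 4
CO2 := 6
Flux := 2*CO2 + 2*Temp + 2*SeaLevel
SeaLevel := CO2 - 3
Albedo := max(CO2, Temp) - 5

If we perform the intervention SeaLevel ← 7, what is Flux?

Intervening sets SeaLevel = 7 and removes its equation (SeaLevel := CO2 - 3).
Flux = 2*CO2 + 2*Temp + 2*SeaLevel  [with CO2=6, Temp=-1, SeaLevel=7]  = 24

24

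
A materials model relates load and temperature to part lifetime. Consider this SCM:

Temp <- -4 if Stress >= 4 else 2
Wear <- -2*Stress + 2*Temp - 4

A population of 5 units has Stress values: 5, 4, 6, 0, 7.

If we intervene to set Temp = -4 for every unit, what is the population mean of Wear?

Every unit gets Temp=-4 under the intervention. Wear values become -22, -20, -24, -12, -26; E[Wear|do(Temp=-4)] = -20.8.

-20.8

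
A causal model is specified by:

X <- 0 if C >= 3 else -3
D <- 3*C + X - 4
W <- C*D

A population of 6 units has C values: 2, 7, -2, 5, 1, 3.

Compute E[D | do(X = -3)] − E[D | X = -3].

7

The intervention sets X=-3 in all 6 units regardless of C. Recomputing D per unit gives -1, 14, -13, 8, -4, 2; average 1.
E[D|X=-3] averages over only the 3 units with X=-3 (C = 2, -2, 1): D = -1, -13, -4, mean -6.
Difference = 1 − (-6) = 7.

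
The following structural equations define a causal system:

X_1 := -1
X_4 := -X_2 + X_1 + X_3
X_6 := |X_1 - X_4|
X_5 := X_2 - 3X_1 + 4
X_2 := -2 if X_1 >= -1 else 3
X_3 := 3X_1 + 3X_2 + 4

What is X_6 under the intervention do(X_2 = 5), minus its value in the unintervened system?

Under do(X_2=5), the mechanism X_2 := -2 if X_1 >= -1 else 3 is discarded; X_2 is fixed at 5.
X_3 = 3X_1 + 3X_2 + 4  [with X_1=-1, X_2=5]  = 16
X_4 = -X_2 + X_1 + X_3  [with X_2=5, X_1=-1, X_3=16]  = 10
X_6 = |X_1 - X_4|  [with X_1=-1, X_4=10]  = 11
Without intervention: X_2 = -2 if X_1 >= -1 else 3  [with X_1=-1]  = -2; X_3 = 3X_1 + 3X_2 + 4  [with X_1=-1, X_2=-2]  = -5; X_4 = -X_2 + X_1 + X_3  [with X_2=-2, X_1=-1, X_3=-5]  = -4; X_6 = |X_1 - X_4|  [with X_1=-1, X_4=-4]  = 3.
Change = 11 − 3 = 8.

8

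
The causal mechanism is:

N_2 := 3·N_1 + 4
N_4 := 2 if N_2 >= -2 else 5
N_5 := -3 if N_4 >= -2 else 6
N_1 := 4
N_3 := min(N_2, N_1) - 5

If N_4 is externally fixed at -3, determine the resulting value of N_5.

Intervening sets N_4 = -3 and removes its equation (N_4 := 2 if N_2 >= -2 else 5).
N_5 = -3 if N_4 >= -2 else 6  [with N_4=-3]  = 6

6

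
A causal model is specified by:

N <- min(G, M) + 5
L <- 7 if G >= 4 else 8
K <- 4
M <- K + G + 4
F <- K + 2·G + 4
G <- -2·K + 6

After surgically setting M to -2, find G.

-2

The intervention breaks the incoming arrows to M: M <- K + G + 4 no longer applies, and M = -2.
Since G is not a descendant of the intervened variable, it is unaffected.
G = -2·K + 6  [with K=4]  = -2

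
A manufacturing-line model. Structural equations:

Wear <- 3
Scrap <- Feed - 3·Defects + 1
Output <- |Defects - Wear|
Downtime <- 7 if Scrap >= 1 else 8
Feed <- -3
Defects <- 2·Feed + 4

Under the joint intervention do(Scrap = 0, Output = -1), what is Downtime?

8

The joint intervention fixes Scrap = 0, Output = -1, removing each variable's own equation.
Downtime = 7 if Scrap >= 1 else 8  [with Scrap=0]  = 8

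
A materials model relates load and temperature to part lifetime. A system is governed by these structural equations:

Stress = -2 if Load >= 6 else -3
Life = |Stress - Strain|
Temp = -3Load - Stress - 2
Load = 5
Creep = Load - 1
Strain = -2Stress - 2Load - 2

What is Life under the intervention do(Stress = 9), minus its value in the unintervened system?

Under do(Stress=9), the mechanism Stress = -2 if Load >= 6 else -3 is discarded; Stress is fixed at 9.
Strain = -2Stress - 2Load - 2  [with Stress=9, Load=5]  = -30
Life = |Stress - Strain|  [with Stress=9, Strain=-30]  = 39
Without intervention: Stress = -2 if Load >= 6 else -3  [with Load=5]  = -3; Strain = -2Stress - 2Load - 2  [with Stress=-3, Load=5]  = -6; Life = |Stress - Strain|  [with Stress=-3, Strain=-6]  = 3.
Change = 39 − 3 = 36.

36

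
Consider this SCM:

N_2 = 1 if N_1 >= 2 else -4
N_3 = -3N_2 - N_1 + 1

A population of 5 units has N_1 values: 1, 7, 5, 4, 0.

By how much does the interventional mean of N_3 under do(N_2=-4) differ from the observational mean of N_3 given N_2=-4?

-2.9

Every unit gets N_2=-4 under the intervention. N_3 values become 12, 6, 8, 9, 13; E[N_3|do(N_2=-4)] = 9.6.
E[N_3|N_2=-4] averages over only the 2 units with N_2=-4 (N_1 = 1, 0): N_3 = 12, 13, mean 12.5.
Difference = 9.6 − 12.5 = -2.9.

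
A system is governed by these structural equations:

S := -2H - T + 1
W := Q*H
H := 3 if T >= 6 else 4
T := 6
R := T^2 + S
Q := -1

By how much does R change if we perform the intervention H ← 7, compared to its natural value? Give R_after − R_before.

-8

do(H=7) replaces the equation H := 3 if T >= 6 else 4 with the constant H = 7.
S = -2H - T + 1  [with H=7, T=6]  = -19
R = T^2 + S  [with T=6, S=-19]  = 17
Without intervention: H = 3 if T >= 6 else 4  [with T=6]  = 3; S = -2H - T + 1  [with H=3, T=6]  = -11; R = T^2 + S  [with T=6, S=-11]  = 25.
Change = 17 − 25 = -8.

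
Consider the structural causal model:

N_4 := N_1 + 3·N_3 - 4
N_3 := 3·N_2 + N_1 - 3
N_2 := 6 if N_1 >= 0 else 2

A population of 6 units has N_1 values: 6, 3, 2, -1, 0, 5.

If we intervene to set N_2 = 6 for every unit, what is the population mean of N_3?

17.5

Every unit gets N_2=6 under the intervention. N_3 values become 21, 18, 17, 14, 15, 20; E[N_3|do(N_2=6)] = 17.5.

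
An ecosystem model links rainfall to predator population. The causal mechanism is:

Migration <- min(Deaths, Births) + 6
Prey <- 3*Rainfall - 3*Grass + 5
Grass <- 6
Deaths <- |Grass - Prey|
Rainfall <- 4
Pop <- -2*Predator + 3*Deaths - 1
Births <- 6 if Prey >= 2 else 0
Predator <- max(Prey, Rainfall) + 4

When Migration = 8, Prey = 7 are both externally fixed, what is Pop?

Setting Migration = 8, Prey = 7 by intervention discards those variables' equations.
Predator = max(Prey, Rainfall) + 4  [with Prey=7, Rainfall=4]  = 11
Deaths = |Grass - Prey|  [with Grass=6, Prey=7]  = 1
Pop = -2*Predator + 3*Deaths - 1  [with Predator=11, Deaths=1]  = -20

-20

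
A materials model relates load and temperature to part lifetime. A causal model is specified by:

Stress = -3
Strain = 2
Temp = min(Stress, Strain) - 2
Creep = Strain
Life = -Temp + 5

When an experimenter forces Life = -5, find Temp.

do(Life=-5) replaces the equation Life = -Temp + 5 with the constant Life = -5.
Temp is not downstream of the intervention, so its value is determined by the original equations.
Temp = min(Stress, Strain) - 2  [with Stress=-3, Strain=2]  = -5

-5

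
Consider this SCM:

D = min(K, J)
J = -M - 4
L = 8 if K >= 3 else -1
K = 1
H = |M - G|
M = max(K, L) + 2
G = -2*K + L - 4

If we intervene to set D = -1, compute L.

-1

Under do(D=-1), the mechanism D = min(K, J) is discarded; D is fixed at -1.
L is not downstream of the intervention, so its value is determined by the original equations.
L = 8 if K >= 3 else -1  [with K=1]  = -1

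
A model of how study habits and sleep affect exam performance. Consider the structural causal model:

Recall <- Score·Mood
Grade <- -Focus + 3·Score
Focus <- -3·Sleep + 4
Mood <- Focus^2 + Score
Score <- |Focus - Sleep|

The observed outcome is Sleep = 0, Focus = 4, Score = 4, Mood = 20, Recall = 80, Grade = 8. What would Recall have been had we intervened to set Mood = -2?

-8

Intervening sets Mood = -2 and removes its equation (Mood <- Focus^2 + Score).
Focus = -3·Sleep + 4  [with Sleep=0]  = 4
Score = |Focus - Sleep|  [with Focus=4, Sleep=0]  = 4
Recall = Score·Mood  [with Score=4, Mood=-2]  = -8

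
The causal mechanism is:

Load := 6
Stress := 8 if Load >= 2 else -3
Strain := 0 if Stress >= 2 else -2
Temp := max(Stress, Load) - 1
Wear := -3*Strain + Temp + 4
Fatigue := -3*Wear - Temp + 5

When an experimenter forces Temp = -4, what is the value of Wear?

0

Intervening sets Temp = -4 and removes its equation (Temp := max(Stress, Load) - 1).
Stress = 8 if Load >= 2 else -3  [with Load=6]  = 8
Strain = 0 if Stress >= 2 else -2  [with Stress=8]  = 0
Wear = -3*Strain + Temp + 4  [with Strain=0, Temp=-4]  = 0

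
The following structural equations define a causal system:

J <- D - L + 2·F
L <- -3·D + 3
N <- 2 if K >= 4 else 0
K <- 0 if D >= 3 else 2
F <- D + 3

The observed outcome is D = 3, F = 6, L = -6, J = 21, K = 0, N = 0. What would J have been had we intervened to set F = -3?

Under do(F=-3), the mechanism F <- D + 3 is discarded; F is fixed at -3.
L = -3·D + 3  [with D=3]  = -6
J = D - L + 2·F  [with D=3, L=-6, F=-3]  = 3

3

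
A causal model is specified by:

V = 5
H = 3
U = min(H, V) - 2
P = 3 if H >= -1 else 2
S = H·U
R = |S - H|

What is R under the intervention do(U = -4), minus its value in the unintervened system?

15

The intervention breaks the incoming arrows to U: U = min(H, V) - 2 no longer applies, and U = -4.
S = H·U  [with H=3, U=-4]  = -12
R = |S - H|  [with S=-12, H=3]  = 15
Without intervention: U = min(H, V) - 2  [with H=3, V=5]  = 1; S = H·U  [with H=3, U=1]  = 3; R = |S - H|  [with S=3, H=3]  = 0.
Change = 15 − 0 = 15.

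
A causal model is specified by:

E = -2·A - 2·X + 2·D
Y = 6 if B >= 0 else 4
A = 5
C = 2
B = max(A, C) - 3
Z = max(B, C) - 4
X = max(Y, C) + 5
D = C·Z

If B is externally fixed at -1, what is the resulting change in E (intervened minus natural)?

4

The intervention breaks the incoming arrows to B: B = max(A, C) - 3 no longer applies, and B = -1.
Y = 6 if B >= 0 else 4  [with B=-1]  = 4
Z = max(B, C) - 4  [with B=-1, C=2]  = -2
D = C·Z  [with C=2, Z=-2]  = -4
X = max(Y, C) + 5  [with Y=4, C=2]  = 9
E = -2·A - 2·X + 2·D  [with A=5, X=9, D=-4]  = -36
Without intervention: B = max(A, C) - 3  [with A=5, C=2]  = 2; Y = 6 if B >= 0 else 4  [with B=2]  = 6; Z = max(B, C) - 4  [with B=2, C=2]  = -2; D = C·Z  [with C=2, Z=-2]  = -4; X = max(Y, C) + 5  [with Y=6, C=2]  = 11; E = -2·A - 2·X + 2·D  [with A=5, X=11, D=-4]  = -40.
Change = -36 − (-40) = 4.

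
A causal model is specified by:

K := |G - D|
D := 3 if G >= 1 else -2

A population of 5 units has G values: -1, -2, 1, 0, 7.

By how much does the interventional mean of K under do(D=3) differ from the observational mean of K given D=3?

Every unit gets D=3 under the intervention. K values become 4, 5, 2, 3, 4; E[K|do(D=3)] = 3.6.
Observing D=3 restricts to units where D's equation naturally yields 3: G ∈ {1, 7}. In that subpopulation K = 2, 4, mean 3.
Difference = 3.6 − 3 = 0.6.

0.6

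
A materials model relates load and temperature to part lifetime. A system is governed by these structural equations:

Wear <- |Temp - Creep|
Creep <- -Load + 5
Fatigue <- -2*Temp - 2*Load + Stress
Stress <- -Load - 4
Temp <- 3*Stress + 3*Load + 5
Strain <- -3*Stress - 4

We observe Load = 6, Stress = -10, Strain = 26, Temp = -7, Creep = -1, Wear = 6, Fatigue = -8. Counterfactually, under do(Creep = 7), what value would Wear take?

14

The intervention breaks the incoming arrows to Creep: Creep <- -Load + 5 no longer applies, and Creep = 7.
Stress = -Load - 4  [with Load=6]  = -10
Temp = 3*Stress + 3*Load + 5  [with Stress=-10, Load=6]  = -7
Wear = |Temp - Creep|  [with Temp=-7, Creep=7]  = 14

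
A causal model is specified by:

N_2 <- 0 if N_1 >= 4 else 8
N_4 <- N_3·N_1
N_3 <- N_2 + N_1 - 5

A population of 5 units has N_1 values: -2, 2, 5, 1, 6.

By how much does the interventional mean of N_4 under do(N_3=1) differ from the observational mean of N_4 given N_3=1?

Under do(N_3=1), N_3's equation is replaced by N_3=1 for every unit. Per-unit N_4: -2, 2, 5, 1, 6. Mean = 2.4.
Conditioning on N_3=1 selects the 2 unit(s) with N_1 ∈ {-2, 6}. Their N_4 values: -2, 6. Mean = 2.
Difference = 2.4 − 2 = 0.4.

0.4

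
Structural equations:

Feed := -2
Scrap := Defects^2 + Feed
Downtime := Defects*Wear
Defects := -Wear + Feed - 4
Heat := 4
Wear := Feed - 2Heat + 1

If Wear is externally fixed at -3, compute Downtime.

9

The intervention breaks the incoming arrows to Wear: Wear := Feed - 2Heat + 1 no longer applies, and Wear = -3.
Defects = -Wear + Feed - 4  [with Wear=-3, Feed=-2]  = -3
Downtime = Defects*Wear  [with Defects=-3, Wear=-3]  = 9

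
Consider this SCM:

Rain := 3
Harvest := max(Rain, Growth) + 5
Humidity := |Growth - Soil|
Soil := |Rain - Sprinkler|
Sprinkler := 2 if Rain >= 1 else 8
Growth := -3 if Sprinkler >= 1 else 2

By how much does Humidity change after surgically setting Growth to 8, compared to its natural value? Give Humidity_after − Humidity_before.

3

Intervening sets Growth = 8 and removes its equation (Growth := -3 if Sprinkler >= 1 else 2).
Sprinkler = 2 if Rain >= 1 else 8  [with Rain=3]  = 2
Soil = |Rain - Sprinkler|  [with Rain=3, Sprinkler=2]  = 1
Humidity = |Growth - Soil|  [with Growth=8, Soil=1]  = 7
Without intervention: Sprinkler = 2 if Rain >= 1 else 8  [with Rain=3]  = 2; Soil = |Rain - Sprinkler|  [with Rain=3, Sprinkler=2]  = 1; Growth = -3 if Sprinkler >= 1 else 2  [with Sprinkler=2]  = -3; Humidity = |Growth - Soil|  [with Growth=-3, Soil=1]  = 4.
Change = 7 − 4 = 3.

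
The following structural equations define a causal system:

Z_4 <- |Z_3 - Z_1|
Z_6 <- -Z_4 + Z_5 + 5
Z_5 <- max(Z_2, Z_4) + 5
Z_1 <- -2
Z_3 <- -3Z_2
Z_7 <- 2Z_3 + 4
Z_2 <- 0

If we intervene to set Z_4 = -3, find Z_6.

Under do(Z_4=-3), the mechanism Z_4 <- |Z_3 - Z_1| is discarded; Z_4 is fixed at -3.
Z_5 = max(Z_2, Z_4) + 5  [with Z_2=0, Z_4=-3]  = 5
Z_6 = -Z_4 + Z_5 + 5  [with Z_4=-3, Z_5=5]  = 13

13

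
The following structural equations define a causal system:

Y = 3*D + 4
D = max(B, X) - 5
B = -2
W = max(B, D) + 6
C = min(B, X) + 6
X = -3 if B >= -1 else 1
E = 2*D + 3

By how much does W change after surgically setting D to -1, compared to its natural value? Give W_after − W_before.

1

Under do(D=-1), the mechanism D = max(B, X) - 5 is discarded; D is fixed at -1.
W = max(B, D) + 6  [with B=-2, D=-1]  = 5
Without intervention: X = -3 if B >= -1 else 1  [with B=-2]  = 1; D = max(B, X) - 5  [with B=-2, X=1]  = -4; W = max(B, D) + 6  [with B=-2, D=-4]  = 4.
Change = 5 − 4 = 1.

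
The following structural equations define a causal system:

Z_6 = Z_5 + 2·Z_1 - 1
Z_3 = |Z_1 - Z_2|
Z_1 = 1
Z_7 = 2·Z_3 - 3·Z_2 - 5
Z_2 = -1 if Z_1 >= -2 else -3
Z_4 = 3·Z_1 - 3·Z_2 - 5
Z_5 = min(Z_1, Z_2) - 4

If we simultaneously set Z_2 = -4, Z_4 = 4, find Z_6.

The joint intervention fixes Z_2 = -4, Z_4 = 4, removing each variable's own equation.
Z_5 = min(Z_1, Z_2) - 4  [with Z_1=1, Z_2=-4]  = -8
Z_6 = Z_5 + 2·Z_1 - 1  [with Z_5=-8, Z_1=1]  = -7

-7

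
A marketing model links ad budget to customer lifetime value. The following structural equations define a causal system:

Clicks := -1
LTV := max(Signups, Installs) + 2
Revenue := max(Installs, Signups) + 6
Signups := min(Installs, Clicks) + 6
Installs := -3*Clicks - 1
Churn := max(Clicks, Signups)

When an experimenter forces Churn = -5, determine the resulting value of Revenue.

Intervening sets Churn = -5 and removes its equation (Churn := max(Clicks, Signups)).
No directed path runs from Churn to Revenue, so Revenue keeps its natural value.
Installs = -3*Clicks - 1  [with Clicks=-1]  = 2
Signups = min(Installs, Clicks) + 6  [with Installs=2, Clicks=-1]  = 5
Revenue = max(Installs, Signups) + 6  [with Installs=2, Signups=5]  = 11

11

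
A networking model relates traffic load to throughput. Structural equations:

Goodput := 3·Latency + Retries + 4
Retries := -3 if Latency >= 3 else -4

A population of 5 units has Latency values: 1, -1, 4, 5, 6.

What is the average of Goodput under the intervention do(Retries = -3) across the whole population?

Under do(Retries=-3), Retries's equation is replaced by Retries=-3 for every unit. Per-unit Goodput: 4, -2, 13, 16, 19. Mean = 10.

10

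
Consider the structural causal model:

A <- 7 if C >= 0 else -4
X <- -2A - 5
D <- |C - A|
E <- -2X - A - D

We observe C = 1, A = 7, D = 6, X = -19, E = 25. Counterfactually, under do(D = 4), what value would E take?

do(D=4) replaces the equation D <- |C - A| with the constant D = 4.
A = 7 if C >= 0 else -4  [with C=1]  = 7
X = -2A - 5  [with A=7]  = -19
E = -2X - A - D  [with X=-19, A=7, D=4]  = 27

27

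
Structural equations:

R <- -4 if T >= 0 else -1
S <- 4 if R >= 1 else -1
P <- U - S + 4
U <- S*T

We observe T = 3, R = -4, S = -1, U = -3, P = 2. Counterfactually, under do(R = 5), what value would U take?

12

Under do(R=5), the mechanism R <- -4 if T >= 0 else -1 is discarded; R is fixed at 5.
S = 4 if R >= 1 else -1  [with R=5]  = 4
U = S*T  [with S=4, T=3]  = 12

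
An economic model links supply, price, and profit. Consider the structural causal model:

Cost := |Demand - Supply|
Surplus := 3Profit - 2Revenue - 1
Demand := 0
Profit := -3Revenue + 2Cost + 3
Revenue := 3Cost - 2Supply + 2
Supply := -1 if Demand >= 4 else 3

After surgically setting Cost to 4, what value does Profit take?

-13

do(Cost=4) replaces the equation Cost := |Demand - Supply| with the constant Cost = 4.
Supply = -1 if Demand >= 4 else 3  [with Demand=0]  = 3
Revenue = 3Cost - 2Supply + 2  [with Cost=4, Supply=3]  = 8
Profit = -3Revenue + 2Cost + 3  [with Revenue=8, Cost=4]  = -13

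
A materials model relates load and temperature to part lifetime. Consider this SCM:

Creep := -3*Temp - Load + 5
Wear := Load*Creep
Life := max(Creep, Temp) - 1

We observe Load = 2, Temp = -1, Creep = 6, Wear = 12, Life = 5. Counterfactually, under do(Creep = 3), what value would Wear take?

6

The intervention breaks the incoming arrows to Creep: Creep := -3*Temp - Load + 5 no longer applies, and Creep = 3.
Wear = Load*Creep  [with Load=2, Creep=3]  = 6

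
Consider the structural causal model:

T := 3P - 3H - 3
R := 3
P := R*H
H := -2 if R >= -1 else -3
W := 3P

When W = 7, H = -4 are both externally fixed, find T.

Setting W = 7, H = -4 by intervention discards those variables' equations.
P = R*H  [with R=3, H=-4]  = -12
T = 3P - 3H - 3  [with P=-12, H=-4]  = -27

-27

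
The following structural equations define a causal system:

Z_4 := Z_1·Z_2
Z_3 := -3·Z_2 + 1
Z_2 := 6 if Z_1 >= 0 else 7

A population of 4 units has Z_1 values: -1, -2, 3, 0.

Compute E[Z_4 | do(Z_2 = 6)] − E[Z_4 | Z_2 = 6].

The intervention sets Z_2=6 in all 4 units regardless of Z_1. Recomputing Z_4 per unit gives -6, -12, 18, 0; average 0.
Observing Z_2=6 restricts to units where Z_2's equation naturally yields 6: Z_1 ∈ {3, 0}. In that subpopulation Z_4 = 18, 0, mean 9.
Difference = 0 − 9 = -9.

-9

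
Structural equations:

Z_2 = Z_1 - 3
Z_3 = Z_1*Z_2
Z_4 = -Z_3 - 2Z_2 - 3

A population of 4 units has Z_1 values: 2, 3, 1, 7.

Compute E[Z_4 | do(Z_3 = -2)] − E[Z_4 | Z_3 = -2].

-3.5

do(Z_3=-2) breaks Z_3's dependence on Z_1. With Z_3=-2 fixed, Z_4 across the units is 1, -1, 3, -9, mean -1.5.
Observing Z_3=-2 restricts to units where Z_3's equation naturally yields -2: Z_1 ∈ {2, 1}. In that subpopulation Z_4 = 1, 3, mean 2.
Difference = -1.5 − 2 = -3.5.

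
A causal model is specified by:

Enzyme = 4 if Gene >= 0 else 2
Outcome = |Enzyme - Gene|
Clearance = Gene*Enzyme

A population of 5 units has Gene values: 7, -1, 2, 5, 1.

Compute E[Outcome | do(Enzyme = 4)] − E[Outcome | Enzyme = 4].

Every unit gets Enzyme=4 under the intervention. Outcome values become 3, 5, 2, 1, 3; E[Outcome|do(Enzyme=4)] = 2.8.
E[Outcome|Enzyme=4] averages over only the 4 units with Enzyme=4 (Gene = 7, 2, 5, 1): Outcome = 3, 2, 1, 3, mean 2.25.
Difference = 2.8 − 2.25 = 0.55.

0.55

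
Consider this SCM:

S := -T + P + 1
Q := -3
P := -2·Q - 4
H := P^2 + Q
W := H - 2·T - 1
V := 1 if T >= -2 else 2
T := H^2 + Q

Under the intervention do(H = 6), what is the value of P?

2

Under do(H=6), the mechanism H := P^2 + Q is discarded; H is fixed at 6.
Since P is not a descendant of the intervened variable, it is unaffected.
P = -2·Q - 4  [with Q=-3]  = 2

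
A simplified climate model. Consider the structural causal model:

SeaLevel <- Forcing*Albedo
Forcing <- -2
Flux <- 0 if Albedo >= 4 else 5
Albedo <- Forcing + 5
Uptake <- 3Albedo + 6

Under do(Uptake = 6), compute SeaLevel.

do(Uptake=6) replaces the equation Uptake <- 3Albedo + 6 with the constant Uptake = 6.
SeaLevel is not downstream of the intervention, so its value is determined by the original equations.
Albedo = Forcing + 5  [with Forcing=-2]  = 3
SeaLevel = Forcing*Albedo  [with Forcing=-2, Albedo=3]  = -6

-6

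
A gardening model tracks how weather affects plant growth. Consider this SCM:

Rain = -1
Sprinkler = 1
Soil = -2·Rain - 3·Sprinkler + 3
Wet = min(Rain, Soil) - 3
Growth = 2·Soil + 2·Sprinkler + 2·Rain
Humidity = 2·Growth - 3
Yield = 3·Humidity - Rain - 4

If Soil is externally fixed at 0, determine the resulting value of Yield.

-12

The intervention breaks the incoming arrows to Soil: Soil = -2·Rain - 3·Sprinkler + 3 no longer applies, and Soil = 0.
Growth = 2·Soil + 2·Sprinkler + 2·Rain  [with Soil=0, Sprinkler=1, Rain=-1]  = 0
Humidity = 2·Growth - 3  [with Growth=0]  = -3
Yield = 3·Humidity - Rain - 4  [with Humidity=-3, Rain=-1]  = -12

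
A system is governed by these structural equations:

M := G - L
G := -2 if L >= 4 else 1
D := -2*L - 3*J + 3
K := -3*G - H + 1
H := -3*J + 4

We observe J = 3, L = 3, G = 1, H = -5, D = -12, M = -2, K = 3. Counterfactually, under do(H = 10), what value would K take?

-12

The intervention breaks the incoming arrows to H: H := -3*J + 4 no longer applies, and H = 10.
G = -2 if L >= 4 else 1  [with L=3]  = 1
K = -3*G - H + 1  [with G=1, H=10]  = -12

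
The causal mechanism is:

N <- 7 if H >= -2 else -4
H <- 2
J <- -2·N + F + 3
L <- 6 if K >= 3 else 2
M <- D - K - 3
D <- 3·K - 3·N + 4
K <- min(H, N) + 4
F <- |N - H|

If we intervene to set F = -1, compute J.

Intervening sets F = -1 and removes its equation (F <- |N - H|).
N = 7 if H >= -2 else -4  [with H=2]  = 7
J = -2·N + F + 3  [with N=7, F=-1]  = -12

-12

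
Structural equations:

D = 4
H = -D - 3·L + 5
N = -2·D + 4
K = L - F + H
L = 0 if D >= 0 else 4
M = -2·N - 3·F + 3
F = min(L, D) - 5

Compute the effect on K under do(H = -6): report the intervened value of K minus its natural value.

-7

do(H=-6) replaces the equation H = -D - 3·L + 5 with the constant H = -6.
L = 0 if D >= 0 else 4  [with D=4]  = 0
F = min(L, D) - 5  [with L=0, D=4]  = -5
K = L - F + H  [with L=0, F=-5, H=-6]  = -1
Without intervention: L = 0 if D >= 0 else 4  [with D=4]  = 0; H = -D - 3·L + 5  [with D=4, L=0]  = 1; F = min(L, D) - 5  [with L=0, D=4]  = -5; K = L - F + H  [with L=0, F=-5, H=1]  = 6.
Change = -1 − 6 = -7.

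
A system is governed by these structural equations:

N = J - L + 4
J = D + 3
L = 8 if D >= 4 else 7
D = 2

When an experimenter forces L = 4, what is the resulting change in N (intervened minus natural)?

3

Under do(L=4), the mechanism L = 8 if D >= 4 else 7 is discarded; L is fixed at 4.
J = D + 3  [with D=2]  = 5
N = J - L + 4  [with J=5, L=4]  = 5
Without intervention: L = 8 if D >= 4 else 7  [with D=2]  = 7; J = D + 3  [with D=2]  = 5; N = J - L + 4  [with J=5, L=7]  = 2.
Change = 5 − 2 = 3.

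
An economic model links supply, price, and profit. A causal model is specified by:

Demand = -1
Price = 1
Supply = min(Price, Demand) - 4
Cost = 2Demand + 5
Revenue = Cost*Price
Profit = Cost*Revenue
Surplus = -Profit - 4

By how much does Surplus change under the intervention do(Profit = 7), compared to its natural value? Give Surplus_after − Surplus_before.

2

Intervening sets Profit = 7 and removes its equation (Profit = Cost*Revenue).
Surplus = -Profit - 4  [with Profit=7]  = -11
Without intervention: Cost = 2Demand + 5  [with Demand=-1]  = 3; Revenue = Cost*Price  [with Cost=3, Price=1]  = 3; Profit = Cost*Revenue  [with Cost=3, Revenue=3]  = 9; Surplus = -Profit - 4  [with Profit=9]  = -13.
Change = -11 − (-13) = 2.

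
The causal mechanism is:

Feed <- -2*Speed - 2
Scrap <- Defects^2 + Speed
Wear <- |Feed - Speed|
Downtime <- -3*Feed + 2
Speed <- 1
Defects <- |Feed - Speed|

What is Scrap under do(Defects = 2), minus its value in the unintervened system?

-21

Intervening sets Defects = 2 and removes its equation (Defects <- |Feed - Speed|).
Scrap = Defects^2 + Speed  [with Defects=2, Speed=1]  = 5
Without intervention: Feed = -2*Speed - 2  [with Speed=1]  = -4; Defects = |Feed - Speed|  [with Feed=-4, Speed=1]  = 5; Scrap = Defects^2 + Speed  [with Defects=5, Speed=1]  = 26.
Change = 5 − 26 = -21.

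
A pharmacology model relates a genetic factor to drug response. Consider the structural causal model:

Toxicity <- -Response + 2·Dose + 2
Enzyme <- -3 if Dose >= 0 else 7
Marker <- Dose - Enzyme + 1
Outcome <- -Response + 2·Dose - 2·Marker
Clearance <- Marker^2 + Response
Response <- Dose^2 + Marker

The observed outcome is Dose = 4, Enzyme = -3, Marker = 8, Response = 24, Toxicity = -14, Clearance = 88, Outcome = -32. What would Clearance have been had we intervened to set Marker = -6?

46

The intervention breaks the incoming arrows to Marker: Marker <- Dose - Enzyme + 1 no longer applies, and Marker = -6.
Response = Dose^2 + Marker  [with Dose=4, Marker=-6]  = 10
Clearance = Marker^2 + Response  [with Marker=-6, Response=10]  = 46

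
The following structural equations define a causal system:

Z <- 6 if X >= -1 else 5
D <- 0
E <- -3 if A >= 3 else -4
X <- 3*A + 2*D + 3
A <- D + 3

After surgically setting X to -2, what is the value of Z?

5

do(X=-2) replaces the equation X <- 3*A + 2*D + 3 with the constant X = -2.
Z = 6 if X >= -1 else 5  [with X=-2]  = 5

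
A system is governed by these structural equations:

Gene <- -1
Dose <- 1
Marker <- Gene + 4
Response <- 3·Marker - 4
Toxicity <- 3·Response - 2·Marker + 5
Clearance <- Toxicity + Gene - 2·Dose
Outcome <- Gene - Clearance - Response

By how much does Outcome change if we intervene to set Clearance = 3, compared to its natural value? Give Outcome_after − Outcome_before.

Intervening sets Clearance = 3 and removes its equation (Clearance <- Toxicity + Gene - 2·Dose).
Marker = Gene + 4  [with Gene=-1]  = 3
Response = 3·Marker - 4  [with Marker=3]  = 5
Outcome = Gene - Clearance - Response  [with Gene=-1, Clearance=3, Response=5]  = -9
Without intervention: Marker = Gene + 4  [with Gene=-1]  = 3; Response = 3·Marker - 4  [with Marker=3]  = 5; Toxicity = 3·Response - 2·Marker + 5  [with Response=5, Marker=3]  = 14; Clearance = Toxicity + Gene - 2·Dose  [with Toxicity=14, Gene=-1, Dose=1]  = 11; Outcome = Gene - Clearance - Response  [with Gene=-1, Clearance=11, Response=5]  = -17.
Change = -9 − (-17) = 8.

8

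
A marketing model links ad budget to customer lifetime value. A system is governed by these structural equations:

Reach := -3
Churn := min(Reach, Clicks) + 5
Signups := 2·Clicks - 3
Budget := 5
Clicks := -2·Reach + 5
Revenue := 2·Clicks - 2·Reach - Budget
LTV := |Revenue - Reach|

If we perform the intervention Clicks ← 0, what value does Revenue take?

1

The intervention breaks the incoming arrows to Clicks: Clicks := -2·Reach + 5 no longer applies, and Clicks = 0.
Revenue = 2·Clicks - 2·Reach - Budget  [with Clicks=0, Reach=-3, Budget=5]  = 1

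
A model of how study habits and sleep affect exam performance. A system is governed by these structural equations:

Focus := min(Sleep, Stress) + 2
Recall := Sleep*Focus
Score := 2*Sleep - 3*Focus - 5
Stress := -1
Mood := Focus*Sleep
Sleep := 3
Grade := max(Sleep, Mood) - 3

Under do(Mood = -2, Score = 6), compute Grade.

0

Setting Mood = -2, Score = 6 by intervention discards those variables' equations.
Grade = max(Sleep, Mood) - 3  [with Sleep=3, Mood=-2]  = 0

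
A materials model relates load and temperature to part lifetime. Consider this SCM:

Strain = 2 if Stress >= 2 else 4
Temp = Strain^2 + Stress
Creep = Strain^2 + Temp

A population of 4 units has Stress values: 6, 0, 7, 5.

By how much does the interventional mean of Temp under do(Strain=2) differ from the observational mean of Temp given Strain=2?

Under do(Strain=2), Strain's equation is replaced by Strain=2 for every unit. Per-unit Temp: 10, 4, 11, 9. Mean = 8.5.
E[Temp|Strain=2] averages over only the 3 units with Strain=2 (Stress = 6, 7, 5): Temp = 10, 11, 9, mean 10.
Difference = 8.5 − 10 = -1.5.

-1.5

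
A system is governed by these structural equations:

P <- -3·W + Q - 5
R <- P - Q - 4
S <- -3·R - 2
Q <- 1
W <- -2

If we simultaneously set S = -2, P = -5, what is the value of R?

-10

Under do(S = -2, P = -5), each intervened variable's structural equation is replaced by its fixed value.
R = P - Q - 4  [with P=-5, Q=1]  = -10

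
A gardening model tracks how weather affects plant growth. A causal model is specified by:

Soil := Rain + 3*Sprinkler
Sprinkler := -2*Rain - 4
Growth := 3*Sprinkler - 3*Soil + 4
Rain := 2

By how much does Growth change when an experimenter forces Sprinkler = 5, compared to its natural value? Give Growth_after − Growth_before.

Under do(Sprinkler=5), the mechanism Sprinkler := -2*Rain - 4 is discarded; Sprinkler is fixed at 5.
Soil = Rain + 3*Sprinkler  [with Rain=2, Sprinkler=5]  = 17
Growth = 3*Sprinkler - 3*Soil + 4  [with Sprinkler=5, Soil=17]  = -32
Without intervention: Sprinkler = -2*Rain - 4  [with Rain=2]  = -8; Soil = Rain + 3*Sprinkler  [with Rain=2, Sprinkler=-8]  = -22; Growth = 3*Sprinkler - 3*Soil + 4  [with Sprinkler=-8, Soil=-22]  = 46.
Change = -32 − 46 = -78.

-78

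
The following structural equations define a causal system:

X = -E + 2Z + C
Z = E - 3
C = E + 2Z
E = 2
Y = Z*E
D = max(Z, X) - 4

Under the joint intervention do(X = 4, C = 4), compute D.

0

The joint intervention fixes X = 4, C = 4, removing each variable's own equation.
Z = E - 3  [with E=2]  = -1
D = max(Z, X) - 4  [with Z=-1, X=4]  = 0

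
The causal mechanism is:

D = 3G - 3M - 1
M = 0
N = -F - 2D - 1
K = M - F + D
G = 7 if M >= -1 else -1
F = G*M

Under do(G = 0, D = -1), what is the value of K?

-1

Setting G = 0, D = -1 by intervention discards those variables' equations.
F = G*M  [with G=0, M=0]  = 0
K = M - F + D  [with M=0, F=0, D=-1]  = -1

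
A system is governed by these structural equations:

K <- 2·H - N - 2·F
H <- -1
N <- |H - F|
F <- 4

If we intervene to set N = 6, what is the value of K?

The intervention breaks the incoming arrows to N: N <- |H - F| no longer applies, and N = 6.
K = 2·H - N - 2·F  [with H=-1, N=6, F=4]  = -16

-16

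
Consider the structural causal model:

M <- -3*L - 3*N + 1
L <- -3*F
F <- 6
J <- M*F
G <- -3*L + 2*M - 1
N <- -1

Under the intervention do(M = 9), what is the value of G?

Intervening sets M = 9 and removes its equation (M <- -3*L - 3*N + 1).
L = -3*F  [with F=6]  = -18
G = -3*L + 2*M - 1  [with L=-18, M=9]  = 71

71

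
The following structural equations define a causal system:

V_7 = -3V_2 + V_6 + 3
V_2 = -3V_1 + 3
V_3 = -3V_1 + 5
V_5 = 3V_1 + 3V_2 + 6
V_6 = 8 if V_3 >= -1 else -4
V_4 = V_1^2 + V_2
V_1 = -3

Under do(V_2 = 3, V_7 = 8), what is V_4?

12

Under do(V_2 = 3, V_7 = 8), each intervened variable's structural equation is replaced by its fixed value.
V_4 = V_1^2 + V_2  [with V_1=-3, V_2=3]  = 12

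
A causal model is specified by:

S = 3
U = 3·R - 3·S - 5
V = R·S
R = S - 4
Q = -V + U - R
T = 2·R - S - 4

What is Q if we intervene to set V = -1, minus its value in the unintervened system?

The intervention breaks the incoming arrows to V: V = R·S no longer applies, and V = -1.
R = S - 4  [with S=3]  = -1
U = 3·R - 3·S - 5  [with R=-1, S=3]  = -17
Q = -V + U - R  [with V=-1, U=-17, R=-1]  = -15
Without intervention: R = S - 4  [with S=3]  = -1; V = R·S  [with R=-1, S=3]  = -3; U = 3·R - 3·S - 5  [with R=-1, S=3]  = -17; Q = -V + U - R  [with V=-3, U=-17, R=-1]  = -13.
Change = -15 − (-13) = -2.

-2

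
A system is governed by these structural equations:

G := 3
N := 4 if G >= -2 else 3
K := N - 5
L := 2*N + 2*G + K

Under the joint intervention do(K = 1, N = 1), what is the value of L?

The joint intervention fixes K = 1, N = 1, removing each variable's own equation.
L = 2*N + 2*G + K  [with N=1, G=3, K=1]  = 9

9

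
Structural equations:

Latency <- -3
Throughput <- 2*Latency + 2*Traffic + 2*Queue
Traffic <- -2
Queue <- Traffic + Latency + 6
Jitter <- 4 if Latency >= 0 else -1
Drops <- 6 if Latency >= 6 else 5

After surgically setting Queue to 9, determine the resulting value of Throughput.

The intervention breaks the incoming arrows to Queue: Queue <- Traffic + Latency + 6 no longer applies, and Queue = 9.
Throughput = 2*Latency + 2*Traffic + 2*Queue  [with Latency=-3, Traffic=-2, Queue=9]  = 8

8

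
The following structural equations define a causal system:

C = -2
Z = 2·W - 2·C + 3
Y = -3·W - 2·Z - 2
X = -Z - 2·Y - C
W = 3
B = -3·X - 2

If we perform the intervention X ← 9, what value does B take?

-29

The intervention breaks the incoming arrows to X: X = -Z - 2·Y - C no longer applies, and X = 9.
B = -3·X - 2  [with X=9]  = -29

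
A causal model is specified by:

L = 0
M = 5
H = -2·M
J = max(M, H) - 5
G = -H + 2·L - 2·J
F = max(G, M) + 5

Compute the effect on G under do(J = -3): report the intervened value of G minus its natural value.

6

Intervening sets J = -3 and removes its equation (J = max(M, H) - 5).
H = -2·M  [with M=5]  = -10
G = -H + 2·L - 2·J  [with H=-10, L=0, J=-3]  = 16
Without intervention: H = -2·M  [with M=5]  = -10; J = max(M, H) - 5  [with M=5, H=-10]  = 0; G = -H + 2·L - 2·J  [with H=-10, L=0, J=0]  = 10.
Change = 16 − 10 = 6.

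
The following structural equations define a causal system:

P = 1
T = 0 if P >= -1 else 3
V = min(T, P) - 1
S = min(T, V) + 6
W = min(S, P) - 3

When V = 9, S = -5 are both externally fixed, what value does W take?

-8

Setting V = 9, S = -5 by intervention discards those variables' equations.
W = min(S, P) - 3  [with S=-5, P=1]  = -8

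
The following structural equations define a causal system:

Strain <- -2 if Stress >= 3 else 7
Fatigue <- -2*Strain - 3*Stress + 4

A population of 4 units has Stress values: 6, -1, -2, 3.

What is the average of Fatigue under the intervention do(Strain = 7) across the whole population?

Under do(Strain=7), Strain's equation is replaced by Strain=7 for every unit. Per-unit Fatigue: -28, -7, -4, -19. Mean = -14.5.

-14.5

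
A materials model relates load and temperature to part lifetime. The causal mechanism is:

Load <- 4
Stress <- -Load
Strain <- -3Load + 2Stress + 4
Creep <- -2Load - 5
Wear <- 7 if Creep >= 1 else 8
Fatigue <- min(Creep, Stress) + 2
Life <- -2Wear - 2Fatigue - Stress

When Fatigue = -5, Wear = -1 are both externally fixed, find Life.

Setting Fatigue = -5, Wear = -1 by intervention discards those variables' equations.
Stress = -Load  [with Load=4]  = -4
Life = -2Wear - 2Fatigue - Stress  [with Wear=-1, Fatigue=-5, Stress=-4]  = 16

16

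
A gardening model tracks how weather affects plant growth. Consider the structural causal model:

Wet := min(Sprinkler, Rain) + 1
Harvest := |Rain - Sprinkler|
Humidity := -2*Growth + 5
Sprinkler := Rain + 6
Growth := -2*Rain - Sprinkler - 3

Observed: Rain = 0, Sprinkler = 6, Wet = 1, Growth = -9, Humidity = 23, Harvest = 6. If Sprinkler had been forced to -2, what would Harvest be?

Under do(Sprinkler=-2), the mechanism Sprinkler := Rain + 6 is discarded; Sprinkler is fixed at -2.
Harvest = |Rain - Sprinkler|  [with Rain=0, Sprinkler=-2]  = 2

2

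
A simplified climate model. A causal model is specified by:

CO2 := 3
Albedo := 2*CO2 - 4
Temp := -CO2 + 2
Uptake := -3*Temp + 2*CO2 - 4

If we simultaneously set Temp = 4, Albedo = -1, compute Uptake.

Setting Temp = 4, Albedo = -1 by intervention discards those variables' equations.
Uptake = -3*Temp + 2*CO2 - 4  [with Temp=4, CO2=3]  = -10

-10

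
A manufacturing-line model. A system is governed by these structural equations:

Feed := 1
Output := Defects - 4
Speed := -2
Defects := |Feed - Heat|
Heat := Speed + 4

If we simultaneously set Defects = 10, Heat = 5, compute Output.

The joint intervention fixes Defects = 10, Heat = 5, removing each variable's own equation.
Output = Defects - 4  [with Defects=10]  = 6

6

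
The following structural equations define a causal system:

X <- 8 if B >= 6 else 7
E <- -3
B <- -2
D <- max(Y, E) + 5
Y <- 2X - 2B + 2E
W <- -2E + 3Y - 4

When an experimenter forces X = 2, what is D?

do(X=2) replaces the equation X <- 8 if B >= 6 else 7 with the constant X = 2.
Y = 2X - 2B + 2E  [with X=2, B=-2, E=-3]  = 2
D = max(Y, E) + 5  [with Y=2, E=-3]  = 7

7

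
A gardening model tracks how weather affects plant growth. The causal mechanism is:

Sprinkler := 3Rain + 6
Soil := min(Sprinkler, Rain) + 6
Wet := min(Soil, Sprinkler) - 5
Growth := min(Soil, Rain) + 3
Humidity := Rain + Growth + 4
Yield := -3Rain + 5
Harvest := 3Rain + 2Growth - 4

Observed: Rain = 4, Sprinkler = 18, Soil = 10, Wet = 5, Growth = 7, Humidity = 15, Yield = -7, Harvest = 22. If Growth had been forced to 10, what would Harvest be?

do(Growth=10) replaces the equation Growth := min(Soil, Rain) + 3 with the constant Growth = 10.
Harvest = 3Rain + 2Growth - 4  [with Rain=4, Growth=10]  = 28

28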